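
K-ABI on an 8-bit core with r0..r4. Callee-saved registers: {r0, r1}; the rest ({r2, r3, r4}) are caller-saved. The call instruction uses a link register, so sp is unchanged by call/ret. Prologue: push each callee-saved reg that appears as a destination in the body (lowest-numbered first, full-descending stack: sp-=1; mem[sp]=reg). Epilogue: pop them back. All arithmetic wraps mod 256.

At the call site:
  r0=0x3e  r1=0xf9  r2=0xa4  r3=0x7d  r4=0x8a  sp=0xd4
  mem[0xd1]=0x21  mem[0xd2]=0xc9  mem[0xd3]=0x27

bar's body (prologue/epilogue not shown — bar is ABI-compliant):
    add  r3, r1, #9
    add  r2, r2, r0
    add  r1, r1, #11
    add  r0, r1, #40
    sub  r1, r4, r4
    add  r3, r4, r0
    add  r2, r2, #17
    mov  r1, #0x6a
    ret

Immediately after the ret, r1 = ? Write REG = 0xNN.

REG = 0xf9

prologue: push r0 -> mem[0xd3]=0x3e, sp=0xd3
prologue: push r1 -> mem[0xd2]=0xf9, sp=0xd2
body[0] add  r3, r1, #9 -> r3=0x02
body[1] add  r2, r2, r0 -> r2=0xe2
body[2] add  r1, r1, #11 -> r1=0x04
body[3] add  r0, r1, #40 -> r0=0x2c
body[4] sub  r1, r4, r4 -> r1=0x00
body[5] add  r3, r4, r0 -> r3=0xb6
body[6] add  r2, r2, #17 -> r2=0xf3
body[7] mov  r1, #0x6a -> r1=0x6a
epilogue: pop r1=0xf9, sp=0xd3
epilogue: pop r0=0x3e, sp=0xd4
r1 is callee-saved -> restored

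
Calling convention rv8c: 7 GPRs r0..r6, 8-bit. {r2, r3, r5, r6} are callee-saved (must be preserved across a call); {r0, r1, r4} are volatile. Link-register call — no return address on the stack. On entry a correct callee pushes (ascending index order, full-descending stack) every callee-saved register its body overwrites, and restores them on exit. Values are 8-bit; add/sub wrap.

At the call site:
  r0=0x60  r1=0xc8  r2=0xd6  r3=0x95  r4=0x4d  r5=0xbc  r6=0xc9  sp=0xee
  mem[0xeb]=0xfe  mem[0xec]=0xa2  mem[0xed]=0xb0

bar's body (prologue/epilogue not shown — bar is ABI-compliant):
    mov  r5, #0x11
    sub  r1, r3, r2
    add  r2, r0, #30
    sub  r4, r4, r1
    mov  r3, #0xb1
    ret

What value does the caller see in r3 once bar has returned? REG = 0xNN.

REG = 0x95

prologue: push r2 → mem[0xed]=0xd6, sp=0xed
prologue: push r3 → mem[0xec]=0x95, sp=0xec
prologue: push r5 → mem[0xeb]=0xbc, sp=0xeb
body[0] mov  r5, #0x11 → r5=0x11
body[1] sub  r1, r3, r2 → r1=0xbf
body[2] add  r2, r0, #30 → r2=0x7e
body[3] sub  r4, r4, r1 → r4=0x8e
body[4] mov  r3, #0xb1 → r3=0xb1
epilogue: pop r5=0xbc, sp=0xec
epilogue: pop r3=0x95, sp=0xed
epilogue: pop r2=0xd6, sp=0xee
r3 is callee-saved → restored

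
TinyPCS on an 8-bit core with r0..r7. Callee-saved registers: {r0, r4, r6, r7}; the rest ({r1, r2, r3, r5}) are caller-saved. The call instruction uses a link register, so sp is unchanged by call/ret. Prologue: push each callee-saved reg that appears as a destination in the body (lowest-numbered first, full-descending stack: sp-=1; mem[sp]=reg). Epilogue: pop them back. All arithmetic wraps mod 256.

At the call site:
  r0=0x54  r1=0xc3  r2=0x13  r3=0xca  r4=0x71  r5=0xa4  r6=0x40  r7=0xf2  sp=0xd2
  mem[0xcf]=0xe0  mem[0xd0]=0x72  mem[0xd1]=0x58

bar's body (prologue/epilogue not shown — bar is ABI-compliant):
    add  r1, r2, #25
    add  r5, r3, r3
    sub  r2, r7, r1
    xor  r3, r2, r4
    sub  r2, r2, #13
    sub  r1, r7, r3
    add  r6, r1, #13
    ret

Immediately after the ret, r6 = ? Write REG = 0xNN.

prologue: push r6 → mem[0xd1]=0x40, sp=0xd1
body[0] add  r1, r2, #25 → r1=0x2c
body[1] add  r5, r3, r3 → r5=0x94
body[2] sub  r2, r7, r1 → r2=0xc6
body[3] xor  r3, r2, r4 → r3=0xb7
body[4] sub  r2, r2, #13 → r2=0xb9
body[5] sub  r1, r7, r3 → r1=0x3b
body[6] add  r6, r1, #13 → r6=0x48
epilogue: pop r6=0x40, sp=0xd2
r6 is callee-saved → restored

REG = 0x40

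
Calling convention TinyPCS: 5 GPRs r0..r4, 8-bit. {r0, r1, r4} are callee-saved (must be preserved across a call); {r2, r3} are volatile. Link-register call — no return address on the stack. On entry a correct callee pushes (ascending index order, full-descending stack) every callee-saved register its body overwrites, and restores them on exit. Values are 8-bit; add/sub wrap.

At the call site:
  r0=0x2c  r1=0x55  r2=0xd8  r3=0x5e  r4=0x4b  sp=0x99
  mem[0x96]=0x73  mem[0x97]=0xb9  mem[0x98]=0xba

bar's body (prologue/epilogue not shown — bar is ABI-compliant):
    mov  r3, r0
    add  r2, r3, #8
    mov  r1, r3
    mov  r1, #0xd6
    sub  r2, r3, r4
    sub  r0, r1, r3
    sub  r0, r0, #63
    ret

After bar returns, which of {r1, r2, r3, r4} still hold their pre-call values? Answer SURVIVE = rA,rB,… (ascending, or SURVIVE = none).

prologue: push r0 -> mem[0x98]=0x2c, sp=0x98
prologue: push r1 -> mem[0x97]=0x55, sp=0x97
body[0] mov  r3, r0 -> r3=0x2c
body[1] add  r2, r3, #8 -> r2=0x34
body[2] mov  r1, r3 -> r1=0x2c
body[3] mov  r1, #0xd6 -> r1=0xd6
body[4] sub  r2, r3, r4 -> r2=0xe1
body[5] sub  r0, r1, r3 -> r0=0xaa
body[6] sub  r0, r0, #63 -> r0=0x6b
epilogue: pop r1=0x55, sp=0x98
epilogue: pop r0=0x2c, sp=0x99
r1: callee-saved, written=True
r2: caller-saved, written=True
r3: caller-saved, written=True
r4: callee-saved, written=False

SURVIVE = r1,r4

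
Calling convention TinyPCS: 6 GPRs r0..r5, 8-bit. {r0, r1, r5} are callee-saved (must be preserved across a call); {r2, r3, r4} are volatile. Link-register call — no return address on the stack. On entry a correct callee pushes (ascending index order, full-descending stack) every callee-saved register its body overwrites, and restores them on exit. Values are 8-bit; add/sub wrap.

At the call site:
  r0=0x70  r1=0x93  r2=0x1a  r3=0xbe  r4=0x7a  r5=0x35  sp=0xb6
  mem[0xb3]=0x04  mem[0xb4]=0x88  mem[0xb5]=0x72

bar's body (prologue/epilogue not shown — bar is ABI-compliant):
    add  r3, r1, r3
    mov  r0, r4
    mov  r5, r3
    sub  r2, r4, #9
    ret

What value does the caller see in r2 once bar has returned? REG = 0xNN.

REG = 0x71

prologue: push r0 -> mem[0xb5]=0x70, sp=0xb5
prologue: push r5 -> mem[0xb4]=0x35, sp=0xb4
body[0] add  r3, r1, r3 -> r3=0x51
body[1] mov  r0, r4 -> r0=0x7a
body[2] mov  r5, r3 -> r5=0x51
body[3] sub  r2, r4, #9 -> r2=0x71
epilogue: pop r5=0x35, sp=0xb5
epilogue: pop r0=0x70, sp=0xb6
r2 is caller-saved -> body value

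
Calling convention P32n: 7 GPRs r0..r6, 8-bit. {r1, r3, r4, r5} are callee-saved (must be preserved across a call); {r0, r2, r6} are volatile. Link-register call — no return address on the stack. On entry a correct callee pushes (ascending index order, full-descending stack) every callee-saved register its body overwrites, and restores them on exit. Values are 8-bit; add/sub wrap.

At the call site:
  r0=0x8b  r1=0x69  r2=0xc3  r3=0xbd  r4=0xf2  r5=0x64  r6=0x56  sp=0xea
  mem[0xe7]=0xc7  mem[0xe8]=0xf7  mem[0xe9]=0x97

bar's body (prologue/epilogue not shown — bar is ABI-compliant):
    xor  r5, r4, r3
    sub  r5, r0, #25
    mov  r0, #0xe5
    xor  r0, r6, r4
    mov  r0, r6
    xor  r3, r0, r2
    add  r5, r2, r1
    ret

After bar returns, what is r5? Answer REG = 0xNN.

prologue: push r3 → mem[0xe9]=0xbd, sp=0xe9
prologue: push r5 → mem[0xe8]=0x64, sp=0xe8
body[0] xor  r5, r4, r3 → r5=0x4f
body[1] sub  r5, r0, #25 → r5=0x72
body[2] mov  r0, #0xe5 → r0=0xe5
body[3] xor  r0, r6, r4 → r0=0xa4
body[4] mov  r0, r6 → r0=0x56
body[5] xor  r3, r0, r2 → r3=0x95
body[6] add  r5, r2, r1 → r5=0x2c
epilogue: pop r5=0x64, sp=0xe9
epilogue: pop r3=0xbd, sp=0xea
r5 is callee-saved → restored

REG = 0x64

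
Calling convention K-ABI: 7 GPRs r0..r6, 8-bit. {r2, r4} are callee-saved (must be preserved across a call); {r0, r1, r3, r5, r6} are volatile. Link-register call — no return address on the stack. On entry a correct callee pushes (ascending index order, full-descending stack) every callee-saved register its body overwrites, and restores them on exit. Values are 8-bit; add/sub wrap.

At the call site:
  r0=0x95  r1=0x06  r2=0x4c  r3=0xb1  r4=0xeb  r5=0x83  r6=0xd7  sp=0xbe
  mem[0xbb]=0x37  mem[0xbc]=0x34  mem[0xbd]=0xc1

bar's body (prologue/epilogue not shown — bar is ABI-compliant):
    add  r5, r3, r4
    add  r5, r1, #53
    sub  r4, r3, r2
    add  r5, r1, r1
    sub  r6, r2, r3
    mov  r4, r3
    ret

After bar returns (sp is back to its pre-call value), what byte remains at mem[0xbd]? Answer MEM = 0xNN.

prologue: push r4 → mem[0xbd]=0xeb, sp=0xbd
body[0] add  r5, r3, r4 → r5=0x9c
body[1] add  r5, r1, #53 → r5=0x3b
body[2] sub  r4, r3, r2 → r4=0x65
body[3] add  r5, r1, r1 → r5=0x0c
body[4] sub  r6, r2, r3 → r6=0x9b
body[5] mov  r4, r3 → r4=0xb1
epilogue: pop r4=0xeb, sp=0xbe
prologue pushed ['r4'] at ['0xbd']

MEM = 0xeb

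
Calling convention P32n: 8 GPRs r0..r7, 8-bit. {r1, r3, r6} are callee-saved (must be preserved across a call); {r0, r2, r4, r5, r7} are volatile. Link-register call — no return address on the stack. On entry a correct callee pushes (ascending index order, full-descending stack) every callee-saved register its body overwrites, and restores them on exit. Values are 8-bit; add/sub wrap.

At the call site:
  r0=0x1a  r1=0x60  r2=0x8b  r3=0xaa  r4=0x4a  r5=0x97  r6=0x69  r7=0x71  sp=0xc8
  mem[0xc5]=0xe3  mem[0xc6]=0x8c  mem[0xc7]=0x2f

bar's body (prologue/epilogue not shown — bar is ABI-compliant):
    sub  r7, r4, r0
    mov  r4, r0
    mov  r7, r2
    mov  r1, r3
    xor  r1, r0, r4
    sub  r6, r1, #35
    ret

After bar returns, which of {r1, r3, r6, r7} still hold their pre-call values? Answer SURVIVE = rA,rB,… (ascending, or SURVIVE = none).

SURVIVE = r1,r3,r6

prologue: push r1 → mem[0xc7]=0x60, sp=0xc7
prologue: push r6 → mem[0xc6]=0x69, sp=0xc6
body[0] sub  r7, r4, r0 → r7=0x30
body[1] mov  r4, r0 → r4=0x1a
body[2] mov  r7, r2 → r7=0x8b
body[3] mov  r1, r3 → r1=0xaa
body[4] xor  r1, r0, r4 → r1=0x00
body[5] sub  r6, r1, #35 → r6=0xdd
epilogue: pop r6=0x69, sp=0xc7
epilogue: pop r1=0x60, sp=0xc8
r1: callee-saved, written=True
r3: callee-saved, written=False
r6: callee-saved, written=True
r7: caller-saved, written=True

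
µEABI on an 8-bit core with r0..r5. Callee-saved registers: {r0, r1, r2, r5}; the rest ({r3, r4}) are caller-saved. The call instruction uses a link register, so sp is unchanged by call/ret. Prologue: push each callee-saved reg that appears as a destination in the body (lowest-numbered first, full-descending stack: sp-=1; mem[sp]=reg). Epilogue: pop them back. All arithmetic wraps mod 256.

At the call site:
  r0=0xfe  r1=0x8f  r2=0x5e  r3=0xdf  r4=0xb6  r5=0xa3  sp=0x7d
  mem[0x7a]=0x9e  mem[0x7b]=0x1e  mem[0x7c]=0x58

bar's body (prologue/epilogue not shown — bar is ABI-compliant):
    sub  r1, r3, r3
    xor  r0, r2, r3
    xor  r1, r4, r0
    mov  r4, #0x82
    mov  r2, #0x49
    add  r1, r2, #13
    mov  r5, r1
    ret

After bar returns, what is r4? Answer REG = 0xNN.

REG = 0x82

prologue: push r0 → mem[0x7c]=0xfe, sp=0x7c
prologue: push r1 → mem[0x7b]=0x8f, sp=0x7b
prologue: push r2 → mem[0x7a]=0x5e, sp=0x7a
prologue: push r5 → mem[0x79]=0xa3, sp=0x79
body[0] sub  r1, r3, r3 → r1=0x00
body[1] xor  r0, r2, r3 → r0=0x81
body[2] xor  r1, r4, r0 → r1=0x37
body[3] mov  r4, #0x82 → r4=0x82
body[4] mov  r2, #0x49 → r2=0x49
body[5] add  r1, r2, #13 → r1=0x56
body[6] mov  r5, r1 → r5=0x56
epilogue: pop r5=0xa3, sp=0x7a
epilogue: pop r2=0x5e, sp=0x7b
epilogue: pop r1=0x8f, sp=0x7c
epilogue: pop r0=0xfe, sp=0x7d
r4 is caller-saved → body value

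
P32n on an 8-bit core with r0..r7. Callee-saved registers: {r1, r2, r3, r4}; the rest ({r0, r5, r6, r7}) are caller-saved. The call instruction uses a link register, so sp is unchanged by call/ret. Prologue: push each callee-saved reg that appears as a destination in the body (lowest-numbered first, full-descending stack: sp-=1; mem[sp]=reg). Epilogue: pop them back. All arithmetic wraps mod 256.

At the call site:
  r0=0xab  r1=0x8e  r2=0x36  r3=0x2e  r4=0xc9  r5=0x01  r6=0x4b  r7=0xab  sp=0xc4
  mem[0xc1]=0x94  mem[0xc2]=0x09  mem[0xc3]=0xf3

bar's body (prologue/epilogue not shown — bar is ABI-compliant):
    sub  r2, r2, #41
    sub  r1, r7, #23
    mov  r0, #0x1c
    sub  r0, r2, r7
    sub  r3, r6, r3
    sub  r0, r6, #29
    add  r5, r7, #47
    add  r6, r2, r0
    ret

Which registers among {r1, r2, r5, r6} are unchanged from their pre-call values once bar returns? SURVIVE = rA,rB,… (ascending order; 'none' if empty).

SURVIVE = r1,r2

prologue: push r1 -> mem[0xc3]=0x8e, sp=0xc3
prologue: push r2 -> mem[0xc2]=0x36, sp=0xc2
prologue: push r3 -> mem[0xc1]=0x2e, sp=0xc1
body[0] sub  r2, r2, #41 -> r2=0x0d
body[1] sub  r1, r7, #23 -> r1=0x94
body[2] mov  r0, #0x1c -> r0=0x1c
body[3] sub  r0, r2, r7 -> r0=0x62
body[4] sub  r3, r6, r3 -> r3=0x1d
body[5] sub  r0, r6, #29 -> r0=0x2e
body[6] add  r5, r7, #47 -> r5=0xda
body[7] add  r6, r2, r0 -> r6=0x3b
epilogue: pop r3=0x2e, sp=0xc2
epilogue: pop r2=0x36, sp=0xc3
epilogue: pop r1=0x8e, sp=0xc4
r1: callee-saved, written=True
r2: callee-saved, written=True
r5: caller-saved, written=True
r6: caller-saved, written=True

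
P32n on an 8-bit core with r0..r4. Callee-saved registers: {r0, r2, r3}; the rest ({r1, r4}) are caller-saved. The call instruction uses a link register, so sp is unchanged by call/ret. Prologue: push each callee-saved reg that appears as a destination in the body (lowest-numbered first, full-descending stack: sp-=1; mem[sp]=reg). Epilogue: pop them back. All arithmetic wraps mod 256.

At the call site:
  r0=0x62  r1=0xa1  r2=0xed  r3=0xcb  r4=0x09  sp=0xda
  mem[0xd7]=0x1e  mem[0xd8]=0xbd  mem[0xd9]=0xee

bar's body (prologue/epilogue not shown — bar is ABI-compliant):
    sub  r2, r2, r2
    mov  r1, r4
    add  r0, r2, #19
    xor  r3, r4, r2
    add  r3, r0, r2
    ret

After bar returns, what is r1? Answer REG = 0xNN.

REG = 0x09

prologue: push r0 → mem[0xd9]=0x62, sp=0xd9
prologue: push r2 → mem[0xd8]=0xed, sp=0xd8
prologue: push r3 → mem[0xd7]=0xcb, sp=0xd7
body[0] sub  r2, r2, r2 → r2=0x00
body[1] mov  r1, r4 → r1=0x09
body[2] add  r0, r2, #19 → r0=0x13
body[3] xor  r3, r4, r2 → r3=0x09
body[4] add  r3, r0, r2 → r3=0x13
epilogue: pop r3=0xcb, sp=0xd8
epilogue: pop r2=0xed, sp=0xd9
epilogue: pop r0=0x62, sp=0xda
r1 is caller-saved → body value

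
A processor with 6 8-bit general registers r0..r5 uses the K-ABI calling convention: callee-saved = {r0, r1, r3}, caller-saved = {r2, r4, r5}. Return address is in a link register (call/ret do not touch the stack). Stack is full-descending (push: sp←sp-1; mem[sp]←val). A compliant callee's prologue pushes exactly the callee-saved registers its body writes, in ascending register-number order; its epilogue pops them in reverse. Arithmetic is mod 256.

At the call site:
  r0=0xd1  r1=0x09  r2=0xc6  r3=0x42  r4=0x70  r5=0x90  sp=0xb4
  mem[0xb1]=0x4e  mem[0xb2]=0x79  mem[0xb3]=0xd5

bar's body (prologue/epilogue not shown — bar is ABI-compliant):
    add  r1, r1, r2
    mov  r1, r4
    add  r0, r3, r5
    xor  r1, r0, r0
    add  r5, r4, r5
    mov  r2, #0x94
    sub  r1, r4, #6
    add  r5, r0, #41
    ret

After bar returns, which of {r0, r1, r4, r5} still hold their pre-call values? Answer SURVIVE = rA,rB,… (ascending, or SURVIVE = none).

prologue: push r0 -> mem[0xb3]=0xd1, sp=0xb3
prologue: push r1 -> mem[0xb2]=0x09, sp=0xb2
body[0] add  r1, r1, r2 -> r1=0xcf
body[1] mov  r1, r4 -> r1=0x70
body[2] add  r0, r3, r5 -> r0=0xd2
body[3] xor  r1, r0, r0 -> r1=0x00
body[4] add  r5, r4, r5 -> r5=0x00
body[5] mov  r2, #0x94 -> r2=0x94
body[6] sub  r1, r4, #6 -> r1=0x6a
body[7] add  r5, r0, #41 -> r5=0xfb
epilogue: pop r1=0x09, sp=0xb3
epilogue: pop r0=0xd1, sp=0xb4
r0: callee-saved, written=True
r1: callee-saved, written=True
r4: caller-saved, written=False
r5: caller-saved, written=True

SURVIVE = r0,r1,r4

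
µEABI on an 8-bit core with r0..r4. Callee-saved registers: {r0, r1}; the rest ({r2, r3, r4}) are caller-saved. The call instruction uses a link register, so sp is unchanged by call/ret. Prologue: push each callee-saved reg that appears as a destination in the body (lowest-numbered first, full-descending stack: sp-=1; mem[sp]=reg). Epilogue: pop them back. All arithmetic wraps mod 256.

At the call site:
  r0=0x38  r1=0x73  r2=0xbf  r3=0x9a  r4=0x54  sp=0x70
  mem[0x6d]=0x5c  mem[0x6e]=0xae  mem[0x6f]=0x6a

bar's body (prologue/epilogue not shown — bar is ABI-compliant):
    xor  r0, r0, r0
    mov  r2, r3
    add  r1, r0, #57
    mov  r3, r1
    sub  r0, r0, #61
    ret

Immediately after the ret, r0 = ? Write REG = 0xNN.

REG = 0x38

prologue: push r0 → mem[0x6f]=0x38, sp=0x6f
prologue: push r1 → mem[0x6e]=0x73, sp=0x6e
body[0] xor  r0, r0, r0 → r0=0x00
body[1] mov  r2, r3 → r2=0x9a
body[2] add  r1, r0, #57 → r1=0x39
body[3] mov  r3, r1 → r3=0x39
body[4] sub  r0, r0, #61 → r0=0xc3
epilogue: pop r1=0x73, sp=0x6f
epilogue: pop r0=0x38, sp=0x70
r0 is callee-saved → restored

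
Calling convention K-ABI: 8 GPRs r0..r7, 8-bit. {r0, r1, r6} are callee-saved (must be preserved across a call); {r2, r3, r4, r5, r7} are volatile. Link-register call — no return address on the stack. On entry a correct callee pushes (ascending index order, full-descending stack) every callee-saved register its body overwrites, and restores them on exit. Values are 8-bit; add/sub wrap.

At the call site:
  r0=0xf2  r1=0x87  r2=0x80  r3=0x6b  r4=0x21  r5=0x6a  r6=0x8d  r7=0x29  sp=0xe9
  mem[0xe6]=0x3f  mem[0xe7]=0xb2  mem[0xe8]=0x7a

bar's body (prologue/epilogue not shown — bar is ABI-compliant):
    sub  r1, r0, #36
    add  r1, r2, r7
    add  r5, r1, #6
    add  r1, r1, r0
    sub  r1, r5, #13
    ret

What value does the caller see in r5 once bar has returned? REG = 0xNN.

REG = 0xaf

prologue: push r1 → mem[0xe8]=0x87, sp=0xe8
body[0] sub  r1, r0, #36 → r1=0xce
body[1] add  r1, r2, r7 → r1=0xa9
body[2] add  r5, r1, #6 → r5=0xaf
body[3] add  r1, r1, r0 → r1=0x9b
body[4] sub  r1, r5, #13 → r1=0xa2
epilogue: pop r1=0x87, sp=0xe9
r5 is caller-saved → body value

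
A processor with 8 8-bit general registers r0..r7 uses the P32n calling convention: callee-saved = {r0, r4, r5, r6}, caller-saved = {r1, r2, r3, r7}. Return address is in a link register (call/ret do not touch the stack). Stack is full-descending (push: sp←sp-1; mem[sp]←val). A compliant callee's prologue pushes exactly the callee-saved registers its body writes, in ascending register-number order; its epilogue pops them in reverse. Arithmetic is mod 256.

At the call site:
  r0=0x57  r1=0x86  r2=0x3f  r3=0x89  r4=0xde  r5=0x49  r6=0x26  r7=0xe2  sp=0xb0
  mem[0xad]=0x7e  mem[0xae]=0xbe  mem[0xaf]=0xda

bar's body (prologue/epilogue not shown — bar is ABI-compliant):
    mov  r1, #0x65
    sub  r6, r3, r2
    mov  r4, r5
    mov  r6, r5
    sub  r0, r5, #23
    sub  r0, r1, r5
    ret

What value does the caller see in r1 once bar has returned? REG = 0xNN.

REG = 0x65

prologue: push r0 → mem[0xaf]=0x57, sp=0xaf
prologue: push r4 → mem[0xae]=0xde, sp=0xae
prologue: push r6 → mem[0xad]=0x26, sp=0xad
body[0] mov  r1, #0x65 → r1=0x65
body[1] sub  r6, r3, r2 → r6=0x4a
body[2] mov  r4, r5 → r4=0x49
body[3] mov  r6, r5 → r6=0x49
body[4] sub  r0, r5, #23 → r0=0x32
body[5] sub  r0, r1, r5 → r0=0x1c
epilogue: pop r6=0x26, sp=0xae
epilogue: pop r4=0xde, sp=0xaf
epilogue: pop r0=0x57, sp=0xb0
r1 is caller-saved → body value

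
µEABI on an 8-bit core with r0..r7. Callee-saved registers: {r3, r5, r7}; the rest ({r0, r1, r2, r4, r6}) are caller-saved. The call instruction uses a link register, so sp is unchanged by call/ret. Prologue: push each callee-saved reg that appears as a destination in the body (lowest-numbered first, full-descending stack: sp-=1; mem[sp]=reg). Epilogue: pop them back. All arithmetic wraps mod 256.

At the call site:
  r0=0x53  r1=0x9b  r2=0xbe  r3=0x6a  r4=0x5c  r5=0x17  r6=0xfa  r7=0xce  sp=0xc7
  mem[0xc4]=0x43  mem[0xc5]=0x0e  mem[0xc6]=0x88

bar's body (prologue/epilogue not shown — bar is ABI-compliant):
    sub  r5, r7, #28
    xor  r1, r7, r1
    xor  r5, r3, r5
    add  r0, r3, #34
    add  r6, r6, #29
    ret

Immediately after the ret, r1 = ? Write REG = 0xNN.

REG = 0x55

prologue: push r5 → mem[0xc6]=0x17, sp=0xc6
body[0] sub  r5, r7, #28 → r5=0xb2
body[1] xor  r1, r7, r1 → r1=0x55
body[2] xor  r5, r3, r5 → r5=0xd8
body[3] add  r0, r3, #34 → r0=0x8c
body[4] add  r6, r6, #29 → r6=0x17
epilogue: pop r5=0x17, sp=0xc7
r1 is caller-saved → body value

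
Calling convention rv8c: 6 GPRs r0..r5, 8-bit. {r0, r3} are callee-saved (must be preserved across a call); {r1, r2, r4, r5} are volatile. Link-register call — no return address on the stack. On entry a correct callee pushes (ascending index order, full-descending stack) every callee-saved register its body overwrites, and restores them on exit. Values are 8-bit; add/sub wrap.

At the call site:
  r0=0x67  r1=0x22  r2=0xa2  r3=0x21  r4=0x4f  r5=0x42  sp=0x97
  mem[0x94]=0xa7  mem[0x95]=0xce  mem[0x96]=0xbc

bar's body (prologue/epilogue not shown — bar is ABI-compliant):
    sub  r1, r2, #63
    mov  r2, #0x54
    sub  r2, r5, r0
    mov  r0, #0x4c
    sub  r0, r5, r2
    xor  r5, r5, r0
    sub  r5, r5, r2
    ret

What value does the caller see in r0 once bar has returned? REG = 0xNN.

REG = 0x67

prologue: push r0 -> mem[0x96]=0x67, sp=0x96
body[0] sub  r1, r2, #63 -> r1=0x63
body[1] mov  r2, #0x54 -> r2=0x54
body[2] sub  r2, r5, r0 -> r2=0xdb
body[3] mov  r0, #0x4c -> r0=0x4c
body[4] sub  r0, r5, r2 -> r0=0x67
body[5] xor  r5, r5, r0 -> r5=0x25
body[6] sub  r5, r5, r2 -> r5=0x4a
epilogue: pop r0=0x67, sp=0x97
r0 is callee-saved -> restored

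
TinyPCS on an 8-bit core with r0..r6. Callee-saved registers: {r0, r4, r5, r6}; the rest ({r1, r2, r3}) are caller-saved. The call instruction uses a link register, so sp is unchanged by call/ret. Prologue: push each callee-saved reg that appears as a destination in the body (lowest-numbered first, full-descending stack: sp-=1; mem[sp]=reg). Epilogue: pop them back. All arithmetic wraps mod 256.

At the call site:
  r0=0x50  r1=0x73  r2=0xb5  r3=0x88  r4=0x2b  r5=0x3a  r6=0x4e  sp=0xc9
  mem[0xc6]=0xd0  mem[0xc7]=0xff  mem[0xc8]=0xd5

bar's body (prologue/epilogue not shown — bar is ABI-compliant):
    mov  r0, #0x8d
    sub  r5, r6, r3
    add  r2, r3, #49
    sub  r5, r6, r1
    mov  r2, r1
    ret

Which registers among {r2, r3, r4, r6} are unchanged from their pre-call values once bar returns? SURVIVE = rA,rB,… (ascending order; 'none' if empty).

SURVIVE = r3,r4,r6

prologue: push r0 → mem[0xc8]=0x50, sp=0xc8
prologue: push r5 → mem[0xc7]=0x3a, sp=0xc7
body[0] mov  r0, #0x8d → r0=0x8d
body[1] sub  r5, r6, r3 → r5=0xc6
body[2] add  r2, r3, #49 → r2=0xb9
body[3] sub  r5, r6, r1 → r5=0xdb
body[4] mov  r2, r1 → r2=0x73
epilogue: pop r5=0x3a, sp=0xc8
epilogue: pop r0=0x50, sp=0xc9
r2: caller-saved, written=True
r3: caller-saved, written=False
r4: callee-saved, written=False
r6: callee-saved, written=False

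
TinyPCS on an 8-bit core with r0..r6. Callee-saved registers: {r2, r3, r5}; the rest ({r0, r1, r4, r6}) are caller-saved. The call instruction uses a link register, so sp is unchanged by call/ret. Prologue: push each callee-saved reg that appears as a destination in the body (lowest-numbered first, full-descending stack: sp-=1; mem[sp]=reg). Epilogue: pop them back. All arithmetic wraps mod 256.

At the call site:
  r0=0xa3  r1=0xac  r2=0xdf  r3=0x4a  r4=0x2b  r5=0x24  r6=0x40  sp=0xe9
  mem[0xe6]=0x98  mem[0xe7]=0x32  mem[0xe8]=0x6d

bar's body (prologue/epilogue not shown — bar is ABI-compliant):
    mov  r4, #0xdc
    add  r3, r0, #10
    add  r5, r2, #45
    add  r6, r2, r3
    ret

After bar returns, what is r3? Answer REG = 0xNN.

prologue: push r3 -> mem[0xe8]=0x4a, sp=0xe8
prologue: push r5 -> mem[0xe7]=0x24, sp=0xe7
body[0] mov  r4, #0xdc -> r4=0xdc
body[1] add  r3, r0, #10 -> r3=0xad
body[2] add  r5, r2, #45 -> r5=0x0c
body[3] add  r6, r2, r3 -> r6=0x8c
epilogue: pop r5=0x24, sp=0xe8
epilogue: pop r3=0x4a, sp=0xe9
r3 is callee-saved -> restored

REG = 0x4a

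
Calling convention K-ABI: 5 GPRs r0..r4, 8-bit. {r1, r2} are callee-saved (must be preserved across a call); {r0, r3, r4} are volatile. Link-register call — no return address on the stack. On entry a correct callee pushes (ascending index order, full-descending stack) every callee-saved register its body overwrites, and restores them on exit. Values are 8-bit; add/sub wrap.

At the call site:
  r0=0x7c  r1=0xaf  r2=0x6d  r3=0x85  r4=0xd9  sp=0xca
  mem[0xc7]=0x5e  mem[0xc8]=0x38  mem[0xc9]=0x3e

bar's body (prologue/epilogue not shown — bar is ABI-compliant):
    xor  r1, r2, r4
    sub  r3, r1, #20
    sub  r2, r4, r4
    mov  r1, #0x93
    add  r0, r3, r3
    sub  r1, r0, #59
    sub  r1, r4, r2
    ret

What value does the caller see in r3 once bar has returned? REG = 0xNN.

REG = 0xa0

prologue: push r1 -> mem[0xc9]=0xaf, sp=0xc9
prologue: push r2 -> mem[0xc8]=0x6d, sp=0xc8
body[0] xor  r1, r2, r4 -> r1=0xb4
body[1] sub  r3, r1, #20 -> r3=0xa0
body[2] sub  r2, r4, r4 -> r2=0x00
body[3] mov  r1, #0x93 -> r1=0x93
body[4] add  r0, r3, r3 -> r0=0x40
body[5] sub  r1, r0, #59 -> r1=0x05
body[6] sub  r1, r4, r2 -> r1=0xd9
epilogue: pop r2=0x6d, sp=0xc9
epilogue: pop r1=0xaf, sp=0xca
r3 is caller-saved -> body value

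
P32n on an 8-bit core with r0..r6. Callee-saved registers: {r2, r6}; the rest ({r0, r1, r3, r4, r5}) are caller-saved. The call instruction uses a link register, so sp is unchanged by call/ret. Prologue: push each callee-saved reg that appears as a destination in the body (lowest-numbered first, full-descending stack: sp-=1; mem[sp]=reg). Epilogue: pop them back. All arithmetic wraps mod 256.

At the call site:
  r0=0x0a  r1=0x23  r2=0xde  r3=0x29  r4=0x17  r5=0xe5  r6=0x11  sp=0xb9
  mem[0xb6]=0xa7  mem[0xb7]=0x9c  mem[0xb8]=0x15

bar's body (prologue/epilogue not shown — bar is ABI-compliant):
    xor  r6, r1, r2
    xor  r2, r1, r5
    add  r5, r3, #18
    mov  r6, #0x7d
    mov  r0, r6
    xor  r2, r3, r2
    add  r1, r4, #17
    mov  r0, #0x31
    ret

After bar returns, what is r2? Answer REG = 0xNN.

REG = 0xde

prologue: push r2 → mem[0xb8]=0xde, sp=0xb8
prologue: push r6 → mem[0xb7]=0x11, sp=0xb7
body[0] xor  r6, r1, r2 → r6=0xfd
body[1] xor  r2, r1, r5 → r2=0xc6
body[2] add  r5, r3, #18 → r5=0x3b
body[3] mov  r6, #0x7d → r6=0x7d
body[4] mov  r0, r6 → r0=0x7d
body[5] xor  r2, r3, r2 → r2=0xef
body[6] add  r1, r4, #17 → r1=0x28
body[7] mov  r0, #0x31 → r0=0x31
epilogue: pop r6=0x11, sp=0xb8
epilogue: pop r2=0xde, sp=0xb9
r2 is callee-saved → restored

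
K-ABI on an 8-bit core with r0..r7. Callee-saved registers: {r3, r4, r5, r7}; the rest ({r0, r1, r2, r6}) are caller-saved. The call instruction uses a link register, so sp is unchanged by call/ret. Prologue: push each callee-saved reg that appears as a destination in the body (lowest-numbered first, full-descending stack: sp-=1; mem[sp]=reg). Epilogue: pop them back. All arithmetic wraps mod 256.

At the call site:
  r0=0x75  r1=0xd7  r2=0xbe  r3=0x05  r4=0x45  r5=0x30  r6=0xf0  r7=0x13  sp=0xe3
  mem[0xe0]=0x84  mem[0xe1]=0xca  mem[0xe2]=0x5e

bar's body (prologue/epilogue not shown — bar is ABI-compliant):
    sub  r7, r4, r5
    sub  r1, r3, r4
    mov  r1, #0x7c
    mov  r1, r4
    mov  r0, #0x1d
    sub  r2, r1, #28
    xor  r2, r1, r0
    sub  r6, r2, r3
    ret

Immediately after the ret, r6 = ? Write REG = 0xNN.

REG = 0x53

prologue: push r7 → mem[0xe2]=0x13, sp=0xe2
body[0] sub  r7, r4, r5 → r7=0x15
body[1] sub  r1, r3, r4 → r1=0xc0
body[2] mov  r1, #0x7c → r1=0x7c
body[3] mov  r1, r4 → r1=0x45
body[4] mov  r0, #0x1d → r0=0x1d
body[5] sub  r2, r1, #28 → r2=0x29
body[6] xor  r2, r1, r0 → r2=0x58
body[7] sub  r6, r2, r3 → r6=0x53
epilogue: pop r7=0x13, sp=0xe3
r6 is caller-saved → body value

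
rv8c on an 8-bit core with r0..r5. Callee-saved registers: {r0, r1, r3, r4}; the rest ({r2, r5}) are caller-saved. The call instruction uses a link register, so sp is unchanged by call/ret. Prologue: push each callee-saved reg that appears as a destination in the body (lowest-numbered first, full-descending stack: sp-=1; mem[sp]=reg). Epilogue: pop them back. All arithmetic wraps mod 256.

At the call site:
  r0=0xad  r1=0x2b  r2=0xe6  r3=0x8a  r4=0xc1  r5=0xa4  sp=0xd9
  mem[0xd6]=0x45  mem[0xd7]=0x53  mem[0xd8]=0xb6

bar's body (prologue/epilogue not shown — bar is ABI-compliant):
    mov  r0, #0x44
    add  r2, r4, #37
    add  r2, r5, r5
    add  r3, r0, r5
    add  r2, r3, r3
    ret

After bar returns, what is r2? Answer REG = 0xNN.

prologue: push r0 → mem[0xd8]=0xad, sp=0xd8
prologue: push r3 → mem[0xd7]=0x8a, sp=0xd7
body[0] mov  r0, #0x44 → r0=0x44
body[1] add  r2, r4, #37 → r2=0xe6
body[2] add  r2, r5, r5 → r2=0x48
body[3] add  r3, r0, r5 → r3=0xe8
body[4] add  r2, r3, r3 → r2=0xd0
epilogue: pop r3=0x8a, sp=0xd8
epilogue: pop r0=0xad, sp=0xd9
r2 is caller-saved → body value

REG = 0xd0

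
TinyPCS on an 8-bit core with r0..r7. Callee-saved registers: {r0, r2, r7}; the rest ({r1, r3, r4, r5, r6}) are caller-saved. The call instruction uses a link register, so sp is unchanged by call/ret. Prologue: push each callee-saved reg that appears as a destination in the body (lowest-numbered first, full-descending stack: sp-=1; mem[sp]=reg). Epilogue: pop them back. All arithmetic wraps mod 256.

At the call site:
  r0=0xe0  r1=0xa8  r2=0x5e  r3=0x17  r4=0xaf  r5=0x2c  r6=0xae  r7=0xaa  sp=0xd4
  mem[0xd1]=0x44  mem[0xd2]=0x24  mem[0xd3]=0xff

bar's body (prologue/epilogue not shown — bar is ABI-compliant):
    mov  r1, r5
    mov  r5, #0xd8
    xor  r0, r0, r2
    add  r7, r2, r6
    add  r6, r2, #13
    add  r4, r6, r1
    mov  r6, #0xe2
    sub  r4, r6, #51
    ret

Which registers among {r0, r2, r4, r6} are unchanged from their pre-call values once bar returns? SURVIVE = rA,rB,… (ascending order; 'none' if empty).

prologue: push r0 -> mem[0xd3]=0xe0, sp=0xd3
prologue: push r7 -> mem[0xd2]=0xaa, sp=0xd2
body[0] mov  r1, r5 -> r1=0x2c
body[1] mov  r5, #0xd8 -> r5=0xd8
body[2] xor  r0, r0, r2 -> r0=0xbe
body[3] add  r7, r2, r6 -> r7=0x0c
body[4] add  r6, r2, #13 -> r6=0x6b
body[5] add  r4, r6, r1 -> r4=0x97
body[6] mov  r6, #0xe2 -> r6=0xe2
body[7] sub  r4, r6, #51 -> r4=0xaf
epilogue: pop r7=0xaa, sp=0xd3
epilogue: pop r0=0xe0, sp=0xd4
r0: callee-saved, written=True
r2: callee-saved, written=False
r4: caller-saved, written=True
r6: caller-saved, written=True

SURVIVE = r0,r2,r4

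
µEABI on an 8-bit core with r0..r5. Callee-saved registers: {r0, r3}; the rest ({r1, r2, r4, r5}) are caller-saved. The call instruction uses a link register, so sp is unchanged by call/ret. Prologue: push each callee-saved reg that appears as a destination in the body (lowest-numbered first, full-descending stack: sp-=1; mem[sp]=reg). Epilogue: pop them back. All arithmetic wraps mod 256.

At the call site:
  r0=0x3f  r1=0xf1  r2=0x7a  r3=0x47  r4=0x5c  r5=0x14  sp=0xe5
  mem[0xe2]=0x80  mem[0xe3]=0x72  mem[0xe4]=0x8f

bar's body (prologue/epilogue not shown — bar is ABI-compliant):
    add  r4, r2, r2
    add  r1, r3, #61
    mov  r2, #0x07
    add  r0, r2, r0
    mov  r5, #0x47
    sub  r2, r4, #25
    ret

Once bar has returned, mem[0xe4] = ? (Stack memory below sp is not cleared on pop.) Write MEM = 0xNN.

prologue: push r0 → mem[0xe4]=0x3f, sp=0xe4
body[0] add  r4, r2, r2 → r4=0xf4
body[1] add  r1, r3, #61 → r1=0x84
body[2] mov  r2, #0x07 → r2=0x07
body[3] add  r0, r2, r0 → r0=0x46
body[4] mov  r5, #0x47 → r5=0x47
body[5] sub  r2, r4, #25 → r2=0xdb
epilogue: pop r0=0x3f, sp=0xe5
prologue pushed ['r0'] at ['0xe4']

MEM = 0x3f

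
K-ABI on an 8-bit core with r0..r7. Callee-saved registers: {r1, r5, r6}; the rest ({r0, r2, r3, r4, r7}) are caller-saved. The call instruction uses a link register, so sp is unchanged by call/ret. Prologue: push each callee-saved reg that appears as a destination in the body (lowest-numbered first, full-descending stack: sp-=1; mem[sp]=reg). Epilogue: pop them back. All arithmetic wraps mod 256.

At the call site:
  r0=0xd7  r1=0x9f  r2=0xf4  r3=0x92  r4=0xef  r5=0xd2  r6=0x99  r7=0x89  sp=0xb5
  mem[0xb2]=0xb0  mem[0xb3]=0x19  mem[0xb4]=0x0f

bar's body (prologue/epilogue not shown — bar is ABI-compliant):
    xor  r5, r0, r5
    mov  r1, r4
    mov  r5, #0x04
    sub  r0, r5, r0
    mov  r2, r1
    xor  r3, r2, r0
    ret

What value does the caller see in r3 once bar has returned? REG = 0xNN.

REG = 0xc2

prologue: push r1 → mem[0xb4]=0x9f, sp=0xb4
prologue: push r5 → mem[0xb3]=0xd2, sp=0xb3
body[0] xor  r5, r0, r5 → r5=0x05
body[1] mov  r1, r4 → r1=0xef
body[2] mov  r5, #0x04 → r5=0x04
body[3] sub  r0, r5, r0 → r0=0x2d
body[4] mov  r2, r1 → r2=0xef
body[5] xor  r3, r2, r0 → r3=0xc2
epilogue: pop r5=0xd2, sp=0xb4
epilogue: pop r1=0x9f, sp=0xb5
r3 is caller-saved → body value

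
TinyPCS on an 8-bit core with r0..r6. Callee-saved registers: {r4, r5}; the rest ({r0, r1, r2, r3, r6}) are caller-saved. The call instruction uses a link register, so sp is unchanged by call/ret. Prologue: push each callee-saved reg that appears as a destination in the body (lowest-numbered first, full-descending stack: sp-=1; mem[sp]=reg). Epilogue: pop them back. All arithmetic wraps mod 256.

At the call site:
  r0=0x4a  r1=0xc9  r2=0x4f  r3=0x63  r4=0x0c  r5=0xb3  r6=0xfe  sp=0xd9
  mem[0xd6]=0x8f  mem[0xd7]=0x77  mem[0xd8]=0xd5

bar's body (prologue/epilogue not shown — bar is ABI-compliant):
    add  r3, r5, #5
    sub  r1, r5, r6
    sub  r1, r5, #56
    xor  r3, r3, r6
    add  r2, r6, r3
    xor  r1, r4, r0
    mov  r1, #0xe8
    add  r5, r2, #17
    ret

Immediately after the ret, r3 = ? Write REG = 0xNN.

REG = 0x46

prologue: push r5 → mem[0xd8]=0xb3, sp=0xd8
body[0] add  r3, r5, #5 → r3=0xb8
body[1] sub  r1, r5, r6 → r1=0xb5
body[2] sub  r1, r5, #56 → r1=0x7b
body[3] xor  r3, r3, r6 → r3=0x46
body[4] add  r2, r6, r3 → r2=0x44
body[5] xor  r1, r4, r0 → r1=0x46
body[6] mov  r1, #0xe8 → r1=0xe8
body[7] add  r5, r2, #17 → r5=0x55
epilogue: pop r5=0xb3, sp=0xd9
r3 is caller-saved → body value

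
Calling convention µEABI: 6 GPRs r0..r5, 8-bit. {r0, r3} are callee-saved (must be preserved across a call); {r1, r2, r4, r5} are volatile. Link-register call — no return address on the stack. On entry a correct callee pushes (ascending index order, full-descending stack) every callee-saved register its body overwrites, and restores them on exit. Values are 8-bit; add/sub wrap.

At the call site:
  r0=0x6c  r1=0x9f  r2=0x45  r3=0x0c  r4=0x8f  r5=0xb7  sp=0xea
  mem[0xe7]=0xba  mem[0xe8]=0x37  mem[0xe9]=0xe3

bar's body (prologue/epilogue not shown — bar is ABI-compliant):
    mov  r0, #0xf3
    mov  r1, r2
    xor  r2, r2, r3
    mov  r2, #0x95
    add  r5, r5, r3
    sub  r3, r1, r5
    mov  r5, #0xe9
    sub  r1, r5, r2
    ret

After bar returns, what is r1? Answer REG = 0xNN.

REG = 0x54

prologue: push r0 -> mem[0xe9]=0x6c, sp=0xe9
prologue: push r3 -> mem[0xe8]=0x0c, sp=0xe8
body[0] mov  r0, #0xf3 -> r0=0xf3
body[1] mov  r1, r2 -> r1=0x45
body[2] xor  r2, r2, r3 -> r2=0x49
body[3] mov  r2, #0x95 -> r2=0x95
body[4] add  r5, r5, r3 -> r5=0xc3
body[5] sub  r3, r1, r5 -> r3=0x82
body[6] mov  r5, #0xe9 -> r5=0xe9
body[7] sub  r1, r5, r2 -> r1=0x54
epilogue: pop r3=0x0c, sp=0xe9
epilogue: pop r0=0x6c, sp=0xea
r1 is caller-saved -> body value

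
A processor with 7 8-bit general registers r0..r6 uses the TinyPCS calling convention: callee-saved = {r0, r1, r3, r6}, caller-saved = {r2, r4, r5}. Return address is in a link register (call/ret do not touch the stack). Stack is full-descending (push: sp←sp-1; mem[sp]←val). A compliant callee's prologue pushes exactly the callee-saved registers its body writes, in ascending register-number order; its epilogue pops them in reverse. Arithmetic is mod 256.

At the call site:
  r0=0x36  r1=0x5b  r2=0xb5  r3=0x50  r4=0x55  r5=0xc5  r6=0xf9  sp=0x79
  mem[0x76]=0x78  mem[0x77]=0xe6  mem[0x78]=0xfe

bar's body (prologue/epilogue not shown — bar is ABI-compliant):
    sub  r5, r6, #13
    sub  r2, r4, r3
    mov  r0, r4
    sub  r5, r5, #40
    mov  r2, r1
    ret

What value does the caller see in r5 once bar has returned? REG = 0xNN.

REG = 0xc4

prologue: push r0 -> mem[0x78]=0x36, sp=0x78
body[0] sub  r5, r6, #13 -> r5=0xec
body[1] sub  r2, r4, r3 -> r2=0x05
body[2] mov  r0, r4 -> r0=0x55
body[3] sub  r5, r5, #40 -> r5=0xc4
body[4] mov  r2, r1 -> r2=0x5b
epilogue: pop r0=0x36, sp=0x79
r5 is caller-saved -> body value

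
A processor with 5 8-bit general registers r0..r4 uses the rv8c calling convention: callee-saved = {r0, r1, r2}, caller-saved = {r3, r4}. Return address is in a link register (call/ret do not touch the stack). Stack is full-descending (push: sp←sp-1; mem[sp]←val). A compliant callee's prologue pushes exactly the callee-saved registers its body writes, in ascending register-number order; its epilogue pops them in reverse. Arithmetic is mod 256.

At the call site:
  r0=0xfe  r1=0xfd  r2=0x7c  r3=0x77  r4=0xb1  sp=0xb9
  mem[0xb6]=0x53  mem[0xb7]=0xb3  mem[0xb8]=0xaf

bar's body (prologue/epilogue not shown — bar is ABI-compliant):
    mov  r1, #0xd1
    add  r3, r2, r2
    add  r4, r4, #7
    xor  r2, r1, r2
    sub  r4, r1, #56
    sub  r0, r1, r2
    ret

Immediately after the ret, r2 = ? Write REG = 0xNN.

REG = 0x7c

prologue: push r0 -> mem[0xb8]=0xfe, sp=0xb8
prologue: push r1 -> mem[0xb7]=0xfd, sp=0xb7
prologue: push r2 -> mem[0xb6]=0x7c, sp=0xb6
body[0] mov  r1, #0xd1 -> r1=0xd1
body[1] add  r3, r2, r2 -> r3=0xf8
body[2] add  r4, r4, #7 -> r4=0xb8
body[3] xor  r2, r1, r2 -> r2=0xad
body[4] sub  r4, r1, #56 -> r4=0x99
body[5] sub  r0, r1, r2 -> r0=0x24
epilogue: pop r2=0x7c, sp=0xb7
epilogue: pop r1=0xfd, sp=0xb8
epilogue: pop r0=0xfe, sp=0xb9
r2 is callee-saved -> restored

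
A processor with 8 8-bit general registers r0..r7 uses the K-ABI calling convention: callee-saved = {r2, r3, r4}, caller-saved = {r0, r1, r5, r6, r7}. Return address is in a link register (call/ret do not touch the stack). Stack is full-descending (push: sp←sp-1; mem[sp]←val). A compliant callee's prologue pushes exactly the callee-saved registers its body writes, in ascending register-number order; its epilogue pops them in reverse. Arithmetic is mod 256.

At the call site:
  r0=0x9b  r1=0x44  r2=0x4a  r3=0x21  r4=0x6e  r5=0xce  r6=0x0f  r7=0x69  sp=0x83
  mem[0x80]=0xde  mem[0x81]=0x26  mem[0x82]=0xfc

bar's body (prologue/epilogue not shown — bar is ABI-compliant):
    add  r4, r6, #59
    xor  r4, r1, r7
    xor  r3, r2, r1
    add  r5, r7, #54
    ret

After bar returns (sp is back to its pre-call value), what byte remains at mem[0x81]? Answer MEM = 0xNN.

MEM = 0x6e

prologue: push r3 → mem[0x82]=0x21, sp=0x82
prologue: push r4 → mem[0x81]=0x6e, sp=0x81
body[0] add  r4, r6, #59 → r4=0x4a
body[1] xor  r4, r1, r7 → r4=0x2d
body[2] xor  r3, r2, r1 → r3=0x0e
body[3] add  r5, r7, #54 → r5=0x9f
epilogue: pop r4=0x6e, sp=0x82
epilogue: pop r3=0x21, sp=0x83
prologue pushed ['r3', 'r4'] at ['0x82', '0x81']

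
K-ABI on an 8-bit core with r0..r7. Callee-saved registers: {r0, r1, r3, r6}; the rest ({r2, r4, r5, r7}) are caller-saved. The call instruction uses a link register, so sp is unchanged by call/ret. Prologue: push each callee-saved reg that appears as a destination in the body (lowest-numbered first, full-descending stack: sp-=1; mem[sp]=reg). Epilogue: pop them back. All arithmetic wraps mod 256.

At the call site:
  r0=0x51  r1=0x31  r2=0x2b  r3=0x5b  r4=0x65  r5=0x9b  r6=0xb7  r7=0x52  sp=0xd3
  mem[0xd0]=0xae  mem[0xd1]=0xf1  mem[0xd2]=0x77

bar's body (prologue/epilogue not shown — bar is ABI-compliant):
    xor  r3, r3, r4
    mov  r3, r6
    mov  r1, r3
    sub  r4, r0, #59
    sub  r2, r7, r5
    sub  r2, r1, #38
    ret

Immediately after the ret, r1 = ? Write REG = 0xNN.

REG = 0x31

prologue: push r1 -> mem[0xd2]=0x31, sp=0xd2
prologue: push r3 -> mem[0xd1]=0x5b, sp=0xd1
body[0] xor  r3, r3, r4 -> r3=0x3e
body[1] mov  r3, r6 -> r3=0xb7
body[2] mov  r1, r3 -> r1=0xb7
body[3] sub  r4, r0, #59 -> r4=0x16
body[4] sub  r2, r7, r5 -> r2=0xb7
body[5] sub  r2, r1, #38 -> r2=0x91
epilogue: pop r3=0x5b, sp=0xd2
epilogue: pop r1=0x31, sp=0xd3
r1 is callee-saved -> restored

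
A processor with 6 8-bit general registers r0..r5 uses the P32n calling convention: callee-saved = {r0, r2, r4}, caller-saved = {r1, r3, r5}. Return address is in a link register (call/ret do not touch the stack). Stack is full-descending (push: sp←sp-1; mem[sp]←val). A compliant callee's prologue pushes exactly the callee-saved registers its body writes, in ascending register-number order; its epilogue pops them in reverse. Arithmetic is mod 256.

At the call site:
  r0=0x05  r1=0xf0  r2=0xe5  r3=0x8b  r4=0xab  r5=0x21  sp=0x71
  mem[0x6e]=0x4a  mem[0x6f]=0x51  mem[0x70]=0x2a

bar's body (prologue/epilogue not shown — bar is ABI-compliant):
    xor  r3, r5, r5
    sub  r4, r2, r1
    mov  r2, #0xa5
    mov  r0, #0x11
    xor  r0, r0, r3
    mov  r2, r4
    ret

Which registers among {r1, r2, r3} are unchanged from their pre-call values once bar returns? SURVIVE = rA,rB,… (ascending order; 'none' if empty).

SURVIVE = r1,r2

prologue: push r0 -> mem[0x70]=0x05, sp=0x70
prologue: push r2 -> mem[0x6f]=0xe5, sp=0x6f
prologue: push r4 -> mem[0x6e]=0xab, sp=0x6e
body[0] xor  r3, r5, r5 -> r3=0x00
body[1] sub  r4, r2, r1 -> r4=0xf5
body[2] mov  r2, #0xa5 -> r2=0xa5
body[3] mov  r0, #0x11 -> r0=0x11
body[4] xor  r0, r0, r3 -> r0=0x11
body[5] mov  r2, r4 -> r2=0xf5
epilogue: pop r4=0xab, sp=0x6f
epilogue: pop r2=0xe5, sp=0x70
epilogue: pop r0=0x05, sp=0x71
r1: caller-saved, written=False
r2: callee-saved, written=True
r3: caller-saved, written=True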